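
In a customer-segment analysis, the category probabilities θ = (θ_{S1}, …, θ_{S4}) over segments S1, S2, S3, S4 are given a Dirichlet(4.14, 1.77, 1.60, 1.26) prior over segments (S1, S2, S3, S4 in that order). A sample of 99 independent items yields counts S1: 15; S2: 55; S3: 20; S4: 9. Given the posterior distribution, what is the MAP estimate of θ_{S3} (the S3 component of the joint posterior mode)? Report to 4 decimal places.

The Dirichlet prior is conjugate to the Multinomial likelihood: each posterior αⱼ = prior αⱼ + observed count nⱼ.
Posterior concentration: (19.14, 56.77, 21.60, 10.26), total = 107.77.
Joint mode component: (α_{S3}−1)/(Σα−K) = 20.60/103.77 = 0.1985.

0.1985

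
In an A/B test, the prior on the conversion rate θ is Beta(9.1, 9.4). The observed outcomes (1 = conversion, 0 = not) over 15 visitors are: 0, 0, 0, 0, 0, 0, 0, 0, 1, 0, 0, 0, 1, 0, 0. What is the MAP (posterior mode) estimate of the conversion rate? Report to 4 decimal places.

The Beta prior is conjugate to a Binomial/Bernoulli likelihood; the update adds successes to α and failures to β.
Posterior: Beta(α+k, β+n−k) = Beta(9.1+2, 9.4+13) = Beta(11.1, 22.4).
Mode of Beta(a,b) for a,b>1 is (a−1)/(a+b−2) = 10.1/31.5 = 0.3206.

0.3206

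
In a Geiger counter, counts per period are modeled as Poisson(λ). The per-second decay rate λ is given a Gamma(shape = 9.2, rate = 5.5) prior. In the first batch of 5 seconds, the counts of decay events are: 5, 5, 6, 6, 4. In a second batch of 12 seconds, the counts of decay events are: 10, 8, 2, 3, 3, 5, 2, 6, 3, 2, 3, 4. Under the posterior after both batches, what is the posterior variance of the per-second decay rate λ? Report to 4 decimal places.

With a Gamma(shape α, rate β) prior, the Poisson likelihood is conjugate: the posterior is Gamma(α + ΣXᵢ, β + n).
Batch 1: sum of counts S = 26 over n = 5 seconds.
After batch 1: Gamma(α+S, β+n) = Gamma(9.2+26, 5.5+5) = Gamma(35.2, 10.5).
Batch 2: sum of counts S = 51 over n = 12 seconds.
After batch 2: Gamma(α+S, β+n) = Gamma(35.2+51, 10.5+12) = Gamma(86.2, 22.5).
Var = α/β² = 86.2/22.5² = 0.1703.

0.1703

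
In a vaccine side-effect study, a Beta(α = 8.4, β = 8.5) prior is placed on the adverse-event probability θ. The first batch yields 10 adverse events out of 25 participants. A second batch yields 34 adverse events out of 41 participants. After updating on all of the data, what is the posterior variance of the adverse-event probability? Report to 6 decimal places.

The Beta prior is conjugate to a Binomial/Bernoulli likelihood; the update adds successes to α and failures to β.
After batch 1: Beta(8.4+10, 8.5+15) = Beta(18.4, 23.5).
After batch 2: Beta(18.4+34, 23.5+7) = Beta(52.4, 30.5).
Var = αβ/((α+β)²(α+β+1)) = 52.4·30.5/(82.9²·83.9) = 0.002772.

0.002772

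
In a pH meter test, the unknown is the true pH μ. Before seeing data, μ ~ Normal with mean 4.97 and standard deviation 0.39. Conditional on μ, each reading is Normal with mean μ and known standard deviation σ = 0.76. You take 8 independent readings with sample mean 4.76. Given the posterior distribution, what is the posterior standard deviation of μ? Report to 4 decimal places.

For Normal data with known variance σ², a Normal(μ₀, σ₀²) prior on μ is conjugate. Posterior precision = 1/σ₀² + n/σ²; posterior mean is the precision-weighted average of μ₀ and x̄.
σ₀² = 0.39² = 0.1521, σ² = 0.76² = 0.5776; σ² + n·σ₀² = 0.5776 + 8·0.1521 = 1.7944.
Posterior precision = 1/σ₀² + n/σ² = 1/0.1521 + 8/0.5776 = (σ² + n·σ₀²)/(σ₀²σ²) = 1.7944/(0.1521·0.5776); posterior variance σₙ² = σ₀²σ²/(σ² + n·σ₀²) = 0.1521·0.5776/1.7944 = 0.048960.
Posterior SD = √σₙ² = √(0.1521·0.5776/1.7944) = 0.2213.

0.2213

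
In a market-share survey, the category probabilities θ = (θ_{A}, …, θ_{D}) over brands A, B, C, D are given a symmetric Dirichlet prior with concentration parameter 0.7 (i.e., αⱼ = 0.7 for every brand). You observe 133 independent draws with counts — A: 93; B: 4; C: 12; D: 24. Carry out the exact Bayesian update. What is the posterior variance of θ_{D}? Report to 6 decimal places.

0.001088

The Dirichlet prior is conjugate to the Multinomial likelihood: each posterior αⱼ = prior αⱼ + observed count nⱼ.
Posterior concentration: (93.7, 4.7, 12.7, 24.7), total = 135.8.
Var[θ_j] = α_j(Σα−α_j)/((Σα)²(Σα+1)) = 24.7·111.1/(135.8²·136.8) = 0.001088.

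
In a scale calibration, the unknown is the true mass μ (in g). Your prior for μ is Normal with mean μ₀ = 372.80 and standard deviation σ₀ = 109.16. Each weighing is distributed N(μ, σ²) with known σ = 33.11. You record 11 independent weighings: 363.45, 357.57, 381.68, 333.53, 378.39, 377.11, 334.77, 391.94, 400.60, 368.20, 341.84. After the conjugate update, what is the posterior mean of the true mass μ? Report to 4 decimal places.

366.3341

For Normal data with known variance σ², a Normal(μ₀, σ₀²) prior on μ is conjugate. Posterior precision = 1/σ₀² + n/σ²; posterior mean is the precision-weighted average of μ₀ and x̄.
Σxᵢ = 363.45 + 357.57 + 381.68 + 333.53 + 378.39 + 377.11 + 334.77 + 391.94 + 400.60 + 368.20 + 341.84 = 4029.08, so n·x̄ = 4029.08.
σ₀² = 109.16² = 11915.9056, σ² = 33.11² = 1096.2721; σ² + n·σ₀² = 1096.2721 + 11·11915.9056 = 132171.2337.
Posterior mean = (μ₀/σ₀² + n·x̄/σ²)/(1/σ₀² + n/σ²) = (σ²·μ₀ + σ₀²·n·x̄)/(σ² + n·σ₀²) = (1096.2721·372.80 + 11915.9056·4029.08)/132171.2337 = 48418827.173728/132171.2337 = 366.3341.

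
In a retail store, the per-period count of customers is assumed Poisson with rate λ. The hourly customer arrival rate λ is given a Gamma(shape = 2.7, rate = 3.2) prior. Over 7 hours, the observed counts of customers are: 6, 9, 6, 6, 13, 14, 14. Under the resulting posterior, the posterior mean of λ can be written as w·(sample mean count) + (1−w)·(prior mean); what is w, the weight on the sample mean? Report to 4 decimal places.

0.6863

With a Gamma(shape α, rate β) prior, the Poisson likelihood is conjugate: the posterior is Gamma(α + ΣXᵢ, β + n).
Posterior mean = (α₀+S)/(β₀+n) = [n/(β₀+n)]·(S/n) + [β₀/(β₀+n)]·(α₀/β₀), so only n and β₀ enter the weight.
Weight on data w = n/(β₀+n) = 7/(3.2+7) = 7/10.2 = 0.6863.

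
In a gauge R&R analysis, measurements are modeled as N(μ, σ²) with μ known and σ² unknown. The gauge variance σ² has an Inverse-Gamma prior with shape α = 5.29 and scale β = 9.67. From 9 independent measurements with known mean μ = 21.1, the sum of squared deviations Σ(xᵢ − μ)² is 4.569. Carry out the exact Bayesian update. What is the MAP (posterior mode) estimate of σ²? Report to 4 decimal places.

With known mean μ and an Inverse-Gamma(α, β) prior on σ², the Normal likelihood is conjugate: posterior is Inv-Gamma(α + n/2, β + Σ(xᵢ−μ)²/2).
Posterior: Inv-Gamma(5.29 + 9/2, 9.67 + 4.569/2) = Inv-Gamma(9.79, 11.9545).
Mode = β/(α+1) = 11.9545/10.79 = 1.1079.

1.1079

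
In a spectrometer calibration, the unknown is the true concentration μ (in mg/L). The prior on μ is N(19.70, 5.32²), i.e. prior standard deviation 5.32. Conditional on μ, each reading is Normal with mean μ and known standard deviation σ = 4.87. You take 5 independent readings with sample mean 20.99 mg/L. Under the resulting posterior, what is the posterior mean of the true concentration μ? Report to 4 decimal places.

For Normal data with known variance σ², a Normal(μ₀, σ₀²) prior on μ is conjugate. Posterior precision = 1/σ₀² + n/σ²; posterior mean is the precision-weighted average of μ₀ and x̄.
n·x̄ = 5·20.99 = 104.95.
σ₀² = 5.32² = 28.3024, σ² = 4.87² = 23.7169; σ² + n·σ₀² = 23.7169 + 5·28.3024 = 165.2289.
Posterior mean = (μ₀/σ₀² + n·x̄/σ²)/(1/σ₀² + n/σ²) = (σ²·μ₀ + σ₀²·n·x̄)/(σ² + n·σ₀²) = (23.7169·19.70 + 28.3024·104.95)/165.2289 = 3437.55981/165.2289 = 20.8048.

20.8048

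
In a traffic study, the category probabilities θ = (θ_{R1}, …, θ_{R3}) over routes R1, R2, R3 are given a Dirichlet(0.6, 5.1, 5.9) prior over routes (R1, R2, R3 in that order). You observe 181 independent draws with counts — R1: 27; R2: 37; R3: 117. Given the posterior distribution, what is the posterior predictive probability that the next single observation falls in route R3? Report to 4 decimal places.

0.6381

The Dirichlet prior is conjugate to the Multinomial likelihood: each posterior αⱼ = prior αⱼ + observed count nⱼ.
Posterior concentration: (27.6, 42.1, 122.9), total = 192.6.
P(next = R3 | data) = α_{R3}/Σα = 0.6381.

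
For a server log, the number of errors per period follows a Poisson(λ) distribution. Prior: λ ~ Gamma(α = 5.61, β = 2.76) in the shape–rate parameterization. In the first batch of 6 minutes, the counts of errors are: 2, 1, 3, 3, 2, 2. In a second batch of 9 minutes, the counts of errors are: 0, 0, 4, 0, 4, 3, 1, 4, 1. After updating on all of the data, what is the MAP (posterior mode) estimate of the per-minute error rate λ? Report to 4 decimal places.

1.9488

With a Gamma(shape α, rate β) prior, the Poisson likelihood is conjugate: the posterior is Gamma(α + ΣXᵢ, β + n).
Batch 1: sum of counts S = 13 over n = 6 minutes.
After batch 1: Gamma(α+S, β+n) = Gamma(5.61+13, 2.76+6) = Gamma(18.61, 8.76).
Batch 2: sum of counts S = 17 over n = 9 minutes.
After batch 2: Gamma(α+S, β+n) = Gamma(18.61+17, 8.76+9) = Gamma(35.61, 17.76).
Mode of Gamma(α,β) for α≥1 is (α−1)/β = 34.61/17.76 = 1.9488.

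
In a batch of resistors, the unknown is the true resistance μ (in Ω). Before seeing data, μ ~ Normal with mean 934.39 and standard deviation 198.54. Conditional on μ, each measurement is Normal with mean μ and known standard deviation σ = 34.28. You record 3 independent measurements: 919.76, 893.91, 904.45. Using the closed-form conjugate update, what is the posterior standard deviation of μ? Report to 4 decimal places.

19.6940

For Normal data with known variance σ², a Normal(μ₀, σ₀²) prior on μ is conjugate. Posterior precision = 1/σ₀² + n/σ²; posterior mean is the precision-weighted average of μ₀ and x̄.
σ₀² = 198.54² = 39418.1316, σ² = 34.28² = 1175.1184; σ² + n·σ₀² = 1175.1184 + 3·39418.1316 = 119429.5132.
Posterior precision = 1/σ₀² + n/σ² = 1/39418.1316 + 3/1175.1184 = (σ² + n·σ₀²)/(σ₀²σ²) = 119429.5132/(39418.1316·1175.1184); posterior variance σₙ² = σ₀²σ²/(σ² + n·σ₀²) = 39418.1316·1175.1184/119429.5132 = 387.851968.
Posterior SD = √σₙ² = √(39418.1316·1175.1184/119429.5132) = 19.6940.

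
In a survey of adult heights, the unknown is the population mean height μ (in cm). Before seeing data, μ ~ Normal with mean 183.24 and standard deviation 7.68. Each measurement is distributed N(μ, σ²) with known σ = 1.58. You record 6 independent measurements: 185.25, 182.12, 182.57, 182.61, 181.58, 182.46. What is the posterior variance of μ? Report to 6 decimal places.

0.413152

For Normal data with known variance σ², a Normal(μ₀, σ₀²) prior on μ is conjugate. Posterior precision = 1/σ₀² + n/σ²; posterior mean is the precision-weighted average of μ₀ and x̄.
σ₀² = 7.68² = 58.9824, σ² = 1.58² = 2.4964; σ² + n·σ₀² = 2.4964 + 6·58.9824 = 356.3908.
Posterior precision = 1/σ₀² + n/σ² = 1/58.9824 + 6/2.4964 = (σ² + n·σ₀²)/(σ₀²σ²) = 356.3908/(58.9824·2.4964); posterior variance σₙ² = σ₀²σ²/(σ² + n·σ₀²) = 58.9824·2.4964/356.3908 = 0.413152.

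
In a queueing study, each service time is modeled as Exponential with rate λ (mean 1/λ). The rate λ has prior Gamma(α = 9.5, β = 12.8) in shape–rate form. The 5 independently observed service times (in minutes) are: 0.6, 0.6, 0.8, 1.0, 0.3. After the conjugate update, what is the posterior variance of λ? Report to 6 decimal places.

With a Gamma(shape α, rate β) prior on the exponential rate λ, the posterior after n observations with total T = Σxᵢ is Gamma(α+n, β+T).
Sum of observations T = 3.3 minutes; n = 5.
Posterior: Gamma(9.5+5, 12.8+3.3) = Gamma(14.5, 16.1).
Var = α/β² = 0.055939.

0.055939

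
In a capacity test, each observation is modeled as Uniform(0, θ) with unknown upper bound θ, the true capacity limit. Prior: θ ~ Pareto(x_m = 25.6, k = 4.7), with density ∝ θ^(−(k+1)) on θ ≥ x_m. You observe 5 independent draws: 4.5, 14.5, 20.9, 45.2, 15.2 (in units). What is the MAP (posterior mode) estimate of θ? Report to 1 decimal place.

45.2

A Pareto(scale x_m, shape k) prior on the upper bound θ of Uniform(0, θ) is conjugate: posterior is Pareto(max(x_m, max xᵢ), k + n).
Sample maximum = 45.2; prior scale x_m = 25.6 → posterior scale = max = 45.2.
Posterior shape = 4.7 + 5 = 9.7.
The Pareto density is decreasing on [x_m, ∞), so the mode is x_m = 45.2.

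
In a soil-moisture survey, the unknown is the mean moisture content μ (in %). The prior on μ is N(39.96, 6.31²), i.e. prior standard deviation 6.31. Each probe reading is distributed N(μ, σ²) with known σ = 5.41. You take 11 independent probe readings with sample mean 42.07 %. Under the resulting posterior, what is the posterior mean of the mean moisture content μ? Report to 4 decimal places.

For Normal data with known variance σ², a Normal(μ₀, σ₀²) prior on μ is conjugate. Posterior precision = 1/σ₀² + n/σ²; posterior mean is the precision-weighted average of μ₀ and x̄.
n·x̄ = 11·42.07 = 462.77.
σ₀² = 6.31² = 39.8161, σ² = 5.41² = 29.2681; σ² + n·σ₀² = 29.2681 + 11·39.8161 = 467.2452.
Posterior mean = (μ₀/σ₀² + n·x̄/σ²)/(1/σ₀² + n/σ²) = (σ²·μ₀ + σ₀²·n·x̄)/(σ² + n·σ₀²) = (29.2681·39.96 + 39.8161·462.77)/467.2452 = 19595.249873/467.2452 = 41.9378.

41.9378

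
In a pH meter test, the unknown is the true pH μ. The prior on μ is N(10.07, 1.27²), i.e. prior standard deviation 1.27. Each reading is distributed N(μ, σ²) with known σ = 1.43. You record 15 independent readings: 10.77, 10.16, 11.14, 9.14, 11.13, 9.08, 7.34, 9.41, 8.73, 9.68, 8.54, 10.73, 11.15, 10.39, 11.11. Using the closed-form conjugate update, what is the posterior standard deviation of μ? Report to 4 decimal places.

0.3545

For Normal data with known variance σ², a Normal(μ₀, σ₀²) prior on μ is conjugate. Posterior precision = 1/σ₀² + n/σ²; posterior mean is the precision-weighted average of μ₀ and x̄.
σ₀² = 1.27² = 1.6129, σ² = 1.43² = 2.0449; σ² + n·σ₀² = 2.0449 + 15·1.6129 = 26.2384.
Posterior precision = 1/σ₀² + n/σ² = 1/1.6129 + 15/2.0449 = (σ² + n·σ₀²)/(σ₀²σ²) = 26.2384/(1.6129·2.0449); posterior variance σₙ² = σ₀²σ²/(σ² + n·σ₀²) = 1.6129·2.0449/26.2384 = 0.125702.
Posterior SD = √σₙ² = √(1.6129·2.0449/26.2384) = 0.3545.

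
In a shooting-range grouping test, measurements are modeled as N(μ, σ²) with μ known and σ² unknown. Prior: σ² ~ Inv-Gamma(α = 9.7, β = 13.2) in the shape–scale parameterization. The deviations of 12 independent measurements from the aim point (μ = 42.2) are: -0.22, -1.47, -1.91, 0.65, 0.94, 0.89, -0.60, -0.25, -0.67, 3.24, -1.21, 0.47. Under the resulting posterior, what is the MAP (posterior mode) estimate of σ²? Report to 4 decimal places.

1.4194

With known mean μ and an Inverse-Gamma(α, β) prior on σ², the Normal likelihood is conjugate: posterior is Inv-Gamma(α + n/2, β + Σ(xᵢ−μ)²/2).
Σ(xᵢ−μ)² = (-0.22)² + (-1.47)² + (-1.91)² + (0.65)² + (0.94)² + (0.89)² + (-0.60)² + (-0.25)² + (-0.67)² + (3.24)² + (-1.21)² + (0.47)² = 21.0096.
Posterior: Inv-Gamma(9.7 + 12/2, 13.2 + 21.0096/2) = Inv-Gamma(15.70, 23.70480).
Mode = β/(α+1) = 23.70480/16.70 = 1.4194.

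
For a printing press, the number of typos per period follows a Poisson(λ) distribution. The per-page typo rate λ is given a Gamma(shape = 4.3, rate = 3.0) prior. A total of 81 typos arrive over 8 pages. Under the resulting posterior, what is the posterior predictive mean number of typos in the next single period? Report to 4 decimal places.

7.7545

With a Gamma(shape α, rate β) prior, the Poisson likelihood is conjugate: the posterior is Gamma(α + ΣXᵢ, β + n).
Posterior: Gamma(α+S, β+n) = Gamma(4.3+81, 3.0+8) = Gamma(85.3, 11.0).
The predictive distribution for one future period is NegBinom with mean α/β = 7.7545.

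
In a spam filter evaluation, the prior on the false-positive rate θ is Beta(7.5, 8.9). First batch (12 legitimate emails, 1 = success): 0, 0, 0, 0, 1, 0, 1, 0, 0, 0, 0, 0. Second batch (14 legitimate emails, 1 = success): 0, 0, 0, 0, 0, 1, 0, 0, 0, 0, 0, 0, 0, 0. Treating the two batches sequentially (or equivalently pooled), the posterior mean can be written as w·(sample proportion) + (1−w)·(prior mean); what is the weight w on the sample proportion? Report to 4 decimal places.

0.6132

The Beta prior is conjugate to a Binomial/Bernoulli likelihood; the update adds successes to α and failures to β.
Total number of legitimate emails: n = 12 + 14 = 26.
Posterior mean = (α₀+k)/(α₀+β₀+n) = [n/(α₀+β₀+n)]·(k/n) + [(α₀+β₀)/(α₀+β₀+n)]·α₀/(α₀+β₀), so only n and the prior enter the weight.
The weight on the data is w = n/(α₀+β₀+n) = 26/(7.5+8.9+26) = 26/42.4 = 0.6132.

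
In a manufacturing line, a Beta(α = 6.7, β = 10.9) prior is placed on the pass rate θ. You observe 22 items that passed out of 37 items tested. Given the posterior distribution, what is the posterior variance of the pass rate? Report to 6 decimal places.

0.004485

The Beta prior is conjugate to a Binomial/Bernoulli likelihood; the update adds successes to α and failures to β.
Posterior: Beta(α+k, β+n−k) = Beta(6.7+22, 10.9+15) = Beta(28.7, 25.9).
Var = αβ/((α+β)²(α+β+1)) = 28.7·25.9/(54.6²·55.6) = 0.004485.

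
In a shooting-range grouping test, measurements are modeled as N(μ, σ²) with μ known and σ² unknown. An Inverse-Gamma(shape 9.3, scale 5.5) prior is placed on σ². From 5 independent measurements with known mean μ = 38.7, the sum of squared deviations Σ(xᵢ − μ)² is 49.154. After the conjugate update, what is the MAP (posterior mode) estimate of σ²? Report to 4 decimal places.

With known mean μ and an Inverse-Gamma(α, β) prior on σ², the Normal likelihood is conjugate: posterior is Inv-Gamma(α + n/2, β + Σ(xᵢ−μ)²/2).
Posterior: Inv-Gamma(9.3 + 5/2, 5.5 + 49.154/2) = Inv-Gamma(11.80, 30.0770).
Mode = β/(α+1) = 30.0770/12.80 = 2.3498.

2.3498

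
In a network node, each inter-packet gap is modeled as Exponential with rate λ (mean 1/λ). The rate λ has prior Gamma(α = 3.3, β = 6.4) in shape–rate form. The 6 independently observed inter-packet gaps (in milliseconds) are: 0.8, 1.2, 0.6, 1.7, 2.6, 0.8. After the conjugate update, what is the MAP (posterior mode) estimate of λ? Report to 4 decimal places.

With a Gamma(shape α, rate β) prior on the exponential rate λ, the posterior after n observations with total T = Σxᵢ is Gamma(α+n, β+T).
Sum of observations T = 7.7 milliseconds; n = 6.
Posterior: Gamma(3.3+6, 6.4+7.7) = Gamma(9.3, 14.1).
Mode = (α−1)/β = 0.5887.

0.5887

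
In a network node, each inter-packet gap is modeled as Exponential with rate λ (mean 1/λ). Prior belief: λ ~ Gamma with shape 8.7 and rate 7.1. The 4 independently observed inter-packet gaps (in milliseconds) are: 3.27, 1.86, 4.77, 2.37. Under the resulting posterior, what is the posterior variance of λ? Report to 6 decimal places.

0.033849

With a Gamma(shape α, rate β) prior on the exponential rate λ, the posterior after n observations with total T = Σxᵢ is Gamma(α+n, β+T).
Sum of observations T = 12.27 milliseconds; n = 4.
Posterior: Gamma(8.7+4, 7.1+12.27) = Gamma(12.7, 19.37).
Var = α/β² = 0.033849.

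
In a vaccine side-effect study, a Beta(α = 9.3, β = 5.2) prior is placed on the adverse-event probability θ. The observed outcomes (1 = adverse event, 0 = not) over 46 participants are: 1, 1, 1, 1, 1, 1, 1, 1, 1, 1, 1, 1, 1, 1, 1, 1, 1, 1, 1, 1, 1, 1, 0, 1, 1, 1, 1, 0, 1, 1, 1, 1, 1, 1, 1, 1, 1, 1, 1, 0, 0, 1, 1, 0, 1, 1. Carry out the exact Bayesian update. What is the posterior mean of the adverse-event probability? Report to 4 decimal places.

The Beta prior is conjugate to a Binomial/Bernoulli likelihood; the update adds successes to α and failures to β.
Posterior: Beta(α+k, β+n−k) = Beta(9.3+41, 5.2+5) = Beta(50.3, 10.2).
Posterior mean = α/(α+β) = 50.3/60.5 = 0.8314.

0.8314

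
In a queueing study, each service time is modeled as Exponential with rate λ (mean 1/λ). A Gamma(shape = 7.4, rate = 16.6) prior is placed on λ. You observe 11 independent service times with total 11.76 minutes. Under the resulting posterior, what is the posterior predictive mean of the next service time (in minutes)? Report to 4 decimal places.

With a Gamma(shape α, rate β) prior on the exponential rate λ, the posterior after n observations with total T = Σxᵢ is Gamma(α+n, β+T).
Posterior: Gamma(7.4+11, 16.6+11.76) = Gamma(18.4, 28.36).
The predictive distribution for the next observation is Lomax; its mean is β/(α−1) = 28.36/17.4 = 1.6299.

1.6299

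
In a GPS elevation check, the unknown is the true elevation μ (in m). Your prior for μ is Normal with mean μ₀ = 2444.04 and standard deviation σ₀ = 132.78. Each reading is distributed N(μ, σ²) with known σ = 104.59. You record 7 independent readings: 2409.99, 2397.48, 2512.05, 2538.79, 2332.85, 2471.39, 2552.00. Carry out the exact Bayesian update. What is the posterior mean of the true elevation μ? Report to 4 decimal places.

For Normal data with known variance σ², a Normal(μ₀, σ₀²) prior on μ is conjugate. Posterior precision = 1/σ₀² + n/σ²; posterior mean is the precision-weighted average of μ₀ and x̄.
Σxᵢ = 2409.99 + 2397.48 + 2512.05 + 2538.79 + 2332.85 + 2471.39 + 2552.00 = 17214.55, so n·x̄ = 17214.55.
σ₀² = 132.78² = 17630.5284, σ² = 104.59² = 10939.0681; σ² + n·σ₀² = 10939.0681 + 7·17630.5284 = 134352.7669.
Posterior mean = (μ₀/σ₀² + n·x̄/σ²)/(1/σ₀² + n/σ²) = (σ²·μ₀ + σ₀²·n·x̄)/(σ² + n·σ₀²) = (10939.0681·2444.04 + 17630.5284·17214.55)/134352.7669 = 330237132.667344/134352.7669 = 2457.9853.

2457.9853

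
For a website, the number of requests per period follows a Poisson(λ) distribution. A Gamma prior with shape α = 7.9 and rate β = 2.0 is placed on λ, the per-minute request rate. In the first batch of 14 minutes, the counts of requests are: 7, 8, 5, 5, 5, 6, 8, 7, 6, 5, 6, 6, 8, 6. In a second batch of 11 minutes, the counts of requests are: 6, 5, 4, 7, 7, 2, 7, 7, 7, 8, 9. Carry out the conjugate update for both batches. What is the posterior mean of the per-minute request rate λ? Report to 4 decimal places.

With a Gamma(shape α, rate β) prior, the Poisson likelihood is conjugate: the posterior is Gamma(α + ΣXᵢ, β + n).
Batch 1: sum of counts S = 88 over n = 14 minutes.
After batch 1: Gamma(α+S, β+n) = Gamma(7.9+88, 2.0+14) = Gamma(95.9, 16.0).
Batch 2: sum of counts S = 69 over n = 11 minutes.
After batch 2: Gamma(α+S, β+n) = Gamma(95.9+69, 16.0+11) = Gamma(164.9, 27.0).
Posterior mean = α/β = 164.9/27.0 = 6.1074.

6.1074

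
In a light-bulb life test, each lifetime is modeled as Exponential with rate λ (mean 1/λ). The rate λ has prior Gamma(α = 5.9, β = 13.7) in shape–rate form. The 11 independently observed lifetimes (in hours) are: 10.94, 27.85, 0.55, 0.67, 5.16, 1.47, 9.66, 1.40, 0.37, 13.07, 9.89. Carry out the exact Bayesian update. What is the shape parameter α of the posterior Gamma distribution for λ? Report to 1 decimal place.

With a Gamma(shape α, rate β) prior on the exponential rate λ, the posterior after n observations with total T = Σxᵢ is Gamma(α+n, β+T).
Sum of observations T = 81.03 hours; n = 11.
Posterior: Gamma(5.9+11, 13.7+81.03) = Gamma(16.9, 94.73).
Posterior α = 16.9.

16.9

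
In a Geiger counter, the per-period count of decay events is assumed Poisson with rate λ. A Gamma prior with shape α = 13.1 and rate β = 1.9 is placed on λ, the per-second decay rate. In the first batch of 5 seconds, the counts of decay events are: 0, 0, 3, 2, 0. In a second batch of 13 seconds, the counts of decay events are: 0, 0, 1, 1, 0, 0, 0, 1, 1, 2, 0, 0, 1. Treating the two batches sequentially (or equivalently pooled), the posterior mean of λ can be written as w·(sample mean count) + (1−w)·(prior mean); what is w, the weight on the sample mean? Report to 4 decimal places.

With a Gamma(shape α, rate β) prior, the Poisson likelihood is conjugate: the posterior is Gamma(α + ΣXᵢ, β + n).
Total number of seconds: n = 5 + 13 = 18.
Posterior mean = (α₀+S)/(β₀+n) = [n/(β₀+n)]·(S/n) + [β₀/(β₀+n)]·(α₀/β₀), so only n and β₀ enter the weight.
Weight on data w = n/(β₀+n) = 18/(1.9+18) = 18/19.9 = 0.9045.

0.9045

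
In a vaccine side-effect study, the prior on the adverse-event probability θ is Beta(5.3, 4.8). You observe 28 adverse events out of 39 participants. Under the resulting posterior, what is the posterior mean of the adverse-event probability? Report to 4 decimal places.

0.6782

The Beta prior is conjugate to a Binomial/Bernoulli likelihood; the update adds successes to α and failures to β.
Posterior: Beta(α+k, β+n−k) = Beta(5.3+28, 4.8+11) = Beta(33.3, 15.8).
Posterior mean = α/(α+β) = 33.3/49.1 = 0.6782.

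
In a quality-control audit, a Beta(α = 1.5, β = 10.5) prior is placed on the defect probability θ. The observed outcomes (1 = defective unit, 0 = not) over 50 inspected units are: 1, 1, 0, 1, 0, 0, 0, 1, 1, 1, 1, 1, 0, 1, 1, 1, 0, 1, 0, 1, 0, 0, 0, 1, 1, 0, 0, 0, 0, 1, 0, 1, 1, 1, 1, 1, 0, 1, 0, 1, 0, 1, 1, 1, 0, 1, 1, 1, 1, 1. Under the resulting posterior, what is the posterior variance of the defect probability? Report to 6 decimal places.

0.003959

The Beta prior is conjugate to a Binomial/Bernoulli likelihood; the update adds successes to α and failures to β.
Posterior: Beta(α+k, β+n−k) = Beta(1.5+31, 10.5+19) = Beta(32.5, 29.5).
Var = αβ/((α+β)²(α+β+1)) = 32.5·29.5/(62.0²·63.0) = 0.003959.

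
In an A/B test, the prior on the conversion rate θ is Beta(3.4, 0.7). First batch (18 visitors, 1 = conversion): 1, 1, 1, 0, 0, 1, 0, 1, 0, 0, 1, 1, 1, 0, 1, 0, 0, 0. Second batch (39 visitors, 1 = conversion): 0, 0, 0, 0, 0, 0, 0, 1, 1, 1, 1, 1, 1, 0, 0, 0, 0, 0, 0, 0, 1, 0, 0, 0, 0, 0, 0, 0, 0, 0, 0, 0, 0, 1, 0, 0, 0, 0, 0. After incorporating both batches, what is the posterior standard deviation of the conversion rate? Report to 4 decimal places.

0.0598

The Beta prior is conjugate to a Binomial/Bernoulli likelihood; the update adds successes to α and failures to β.
After batch 1: Beta(3.4+9, 0.7+9) = Beta(12.4, 9.7).
After batch 2: Beta(12.4+8, 9.7+31) = Beta(20.4, 40.7).
Var = αβ/((α+β)²(α+β+1)) = 20.4·40.7/(61.1²·62.1) = 0.00358138; SD = √0.00358138 = 0.0598.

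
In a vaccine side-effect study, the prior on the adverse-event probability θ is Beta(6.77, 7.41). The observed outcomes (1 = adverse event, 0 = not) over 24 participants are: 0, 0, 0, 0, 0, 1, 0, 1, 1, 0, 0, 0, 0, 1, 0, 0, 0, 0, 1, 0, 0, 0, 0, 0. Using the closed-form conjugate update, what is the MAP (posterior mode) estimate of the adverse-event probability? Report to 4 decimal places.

0.2977

The Beta prior is conjugate to a Binomial/Bernoulli likelihood; the update adds successes to α and failures to β.
Posterior: Beta(α+k, β+n−k) = Beta(6.77+5, 7.41+19) = Beta(11.77, 26.41).
Mode of Beta(a,b) for a,b>1 is (a−1)/(a+b−2) = 10.77/36.18 = 0.2977.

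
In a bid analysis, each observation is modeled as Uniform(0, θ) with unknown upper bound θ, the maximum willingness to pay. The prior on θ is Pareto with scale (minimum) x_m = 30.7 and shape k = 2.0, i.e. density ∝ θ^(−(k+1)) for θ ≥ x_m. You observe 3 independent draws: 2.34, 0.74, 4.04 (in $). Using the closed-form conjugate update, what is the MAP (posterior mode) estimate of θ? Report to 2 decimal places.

30.70

A Pareto(scale x_m, shape k) prior on the upper bound θ of Uniform(0, θ) is conjugate: posterior is Pareto(max(x_m, max xᵢ), k + n).
Sample maximum = 4.04; prior scale x_m = 30.7 → posterior scale = max = 30.70.
Posterior shape = 2.0 + 3 = 5.0.
The Pareto density is decreasing on [x_m, ∞), so the mode is x_m = 30.70.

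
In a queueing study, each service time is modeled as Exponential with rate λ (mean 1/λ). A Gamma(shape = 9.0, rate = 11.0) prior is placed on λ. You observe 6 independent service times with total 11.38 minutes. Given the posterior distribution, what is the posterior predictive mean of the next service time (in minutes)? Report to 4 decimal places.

1.5986

With a Gamma(shape α, rate β) prior on the exponential rate λ, the posterior after n observations with total T = Σxᵢ is Gamma(α+n, β+T).
Posterior: Gamma(9.0+6, 11.0+11.38) = Gamma(15.0, 22.38).
The predictive distribution for the next observation is Lomax; its mean is β/(α−1) = 22.38/14.0 = 1.5986.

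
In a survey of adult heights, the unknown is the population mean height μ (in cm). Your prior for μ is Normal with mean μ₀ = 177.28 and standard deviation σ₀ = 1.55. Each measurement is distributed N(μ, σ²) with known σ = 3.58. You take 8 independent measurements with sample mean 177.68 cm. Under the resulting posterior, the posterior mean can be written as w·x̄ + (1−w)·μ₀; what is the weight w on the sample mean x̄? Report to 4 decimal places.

For Normal data with known variance σ², a Normal(μ₀, σ₀²) prior on μ is conjugate. Posterior precision = 1/σ₀² + n/σ²; posterior mean is the precision-weighted average of μ₀ and x̄.
σ₀² = 1.55² = 2.4025, σ² = 3.58² = 12.8164. Prior precision 1/σ₀² = 1/2.4025; data precision n/σ² = 8/12.8164.
w = (n/σ²)/(1/σ₀² + n/σ²) = n·σ₀²/(σ² + n·σ₀²) = 8·2.4025/(12.8164 + 8·2.4025) = 19.22/32.0364 = 0.5999.

0.5999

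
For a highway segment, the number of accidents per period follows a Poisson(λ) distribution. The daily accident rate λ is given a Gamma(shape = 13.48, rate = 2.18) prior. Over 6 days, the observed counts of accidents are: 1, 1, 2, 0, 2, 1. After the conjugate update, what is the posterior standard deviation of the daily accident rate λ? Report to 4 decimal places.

With a Gamma(shape α, rate β) prior, the Poisson likelihood is conjugate: the posterior is Gamma(α + ΣXᵢ, β + n).
Sum of counts S = 7 over n = 6 days.
Posterior: Gamma(α+S, β+n) = Gamma(13.48+7, 2.18+6) = Gamma(20.48, 8.18).
SD = √α/β = √20.48/8.18 = 0.5532.

0.5532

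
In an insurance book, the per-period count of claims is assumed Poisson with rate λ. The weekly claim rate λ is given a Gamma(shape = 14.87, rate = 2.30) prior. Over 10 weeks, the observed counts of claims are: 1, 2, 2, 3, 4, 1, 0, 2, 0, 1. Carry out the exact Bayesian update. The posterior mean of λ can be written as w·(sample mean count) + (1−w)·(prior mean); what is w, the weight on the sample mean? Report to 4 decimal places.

0.8130

With a Gamma(shape α, rate β) prior, the Poisson likelihood is conjugate: the posterior is Gamma(α + ΣXᵢ, β + n).
Posterior mean = (α₀+S)/(β₀+n) = [n/(β₀+n)]·(S/n) + [β₀/(β₀+n)]·(α₀/β₀), so only n and β₀ enter the weight.
Weight on data w = n/(β₀+n) = 10/(2.30+10) = 10/12.30 = 0.8130.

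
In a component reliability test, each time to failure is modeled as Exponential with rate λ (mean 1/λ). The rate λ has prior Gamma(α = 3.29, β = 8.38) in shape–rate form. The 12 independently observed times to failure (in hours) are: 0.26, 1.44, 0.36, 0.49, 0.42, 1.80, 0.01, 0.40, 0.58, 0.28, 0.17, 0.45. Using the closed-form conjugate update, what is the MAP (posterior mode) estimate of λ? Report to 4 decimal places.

0.9501

With a Gamma(shape α, rate β) prior on the exponential rate λ, the posterior after n observations with total T = Σxᵢ is Gamma(α+n, β+T).
Sum of observations T = 6.66 hours; n = 12.
Posterior: Gamma(3.29+12, 8.38+6.66) = Gamma(15.29, 15.04).
Mode = (α−1)/β = 0.9501.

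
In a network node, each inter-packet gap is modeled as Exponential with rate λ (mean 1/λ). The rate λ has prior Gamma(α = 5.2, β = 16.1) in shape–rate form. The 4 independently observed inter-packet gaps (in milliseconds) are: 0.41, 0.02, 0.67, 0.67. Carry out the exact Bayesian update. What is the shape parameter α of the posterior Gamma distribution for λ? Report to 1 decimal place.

9.2

With a Gamma(shape α, rate β) prior on the exponential rate λ, the posterior after n observations with total T = Σxᵢ is Gamma(α+n, β+T).
Sum of observations T = 1.77 milliseconds; n = 4.
Posterior: Gamma(5.2+4, 16.1+1.77) = Gamma(9.2, 17.87).
Posterior α = 9.2.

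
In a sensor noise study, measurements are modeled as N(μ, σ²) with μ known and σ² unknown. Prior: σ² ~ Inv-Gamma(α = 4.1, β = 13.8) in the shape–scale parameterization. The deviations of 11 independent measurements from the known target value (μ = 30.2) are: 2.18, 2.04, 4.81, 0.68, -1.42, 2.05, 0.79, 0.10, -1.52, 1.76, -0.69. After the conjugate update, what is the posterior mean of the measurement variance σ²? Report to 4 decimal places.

With known mean μ and an Inverse-Gamma(α, β) prior on σ², the Normal likelihood is conjugate: posterior is Inv-Gamma(α + n/2, β + Σ(xᵢ−μ)²/2).
Σ(xᵢ−μ)² = (2.18)² + (2.04)² + (4.81)² + (0.68)² + (-1.42)² + (2.05)² + (0.79)² + (0.10)² + (-1.52)² + (1.76)² + (-0.69)² = 45.2496.
Posterior: Inv-Gamma(4.1 + 11/2, 13.8 + 45.2496/2) = Inv-Gamma(9.60, 36.42480).
E[σ²|data] = β/(α−1) = 36.42480/8.60 = 4.2354.

4.2354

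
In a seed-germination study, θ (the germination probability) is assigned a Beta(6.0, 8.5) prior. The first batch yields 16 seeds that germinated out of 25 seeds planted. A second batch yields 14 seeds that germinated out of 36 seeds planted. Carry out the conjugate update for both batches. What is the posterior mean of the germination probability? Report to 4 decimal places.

The Beta prior is conjugate to a Binomial/Bernoulli likelihood; the update adds successes to α and failures to β.
After batch 1: Beta(6.0+16, 8.5+9) = Beta(22.0, 17.5).
After batch 2: Beta(22.0+14, 17.5+22) = Beta(36.0, 39.5).
Posterior mean = α/(α+β) = 36.0/75.5 = 0.4768.

0.4768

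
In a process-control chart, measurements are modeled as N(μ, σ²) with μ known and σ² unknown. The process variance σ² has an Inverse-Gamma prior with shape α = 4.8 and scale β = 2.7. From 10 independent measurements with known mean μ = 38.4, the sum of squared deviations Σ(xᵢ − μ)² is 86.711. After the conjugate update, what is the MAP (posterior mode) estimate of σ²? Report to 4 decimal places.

4.2644

With known mean μ and an Inverse-Gamma(α, β) prior on σ², the Normal likelihood is conjugate: posterior is Inv-Gamma(α + n/2, β + Σ(xᵢ−μ)²/2).
Posterior: Inv-Gamma(4.8 + 10/2, 2.7 + 86.711/2) = Inv-Gamma(9.80, 46.0555).
Mode = β/(α+1) = 46.0555/10.80 = 4.2644.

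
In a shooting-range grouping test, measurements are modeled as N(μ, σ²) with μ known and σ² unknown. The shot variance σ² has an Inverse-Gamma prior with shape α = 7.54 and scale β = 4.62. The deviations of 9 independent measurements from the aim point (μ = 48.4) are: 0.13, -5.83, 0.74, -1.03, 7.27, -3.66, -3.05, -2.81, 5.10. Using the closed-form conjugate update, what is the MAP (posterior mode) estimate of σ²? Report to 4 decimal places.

With known mean μ and an Inverse-Gamma(α, β) prior on σ², the Normal likelihood is conjugate: posterior is Inv-Gamma(α + n/2, β + Σ(xᵢ−μ)²/2).
Σ(xᵢ−μ)² = (0.13)² + (-5.83)² + (0.74)² + (-1.03)² + (7.27)² + (-3.66)² + (-3.05)² + (-2.81)² + (5.10)² = 145.0714.
Posterior: Inv-Gamma(7.54 + 9/2, 4.62 + 145.0714/2) = Inv-Gamma(12.04, 77.15570).
Mode = β/(α+1) = 77.15570/13.04 = 5.9168.

5.9168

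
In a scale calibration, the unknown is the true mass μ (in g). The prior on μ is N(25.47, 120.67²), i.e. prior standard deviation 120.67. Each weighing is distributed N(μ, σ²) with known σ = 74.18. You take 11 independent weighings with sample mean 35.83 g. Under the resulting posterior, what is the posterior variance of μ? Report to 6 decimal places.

For Normal data with known variance σ², a Normal(μ₀, σ₀²) prior on μ is conjugate. Posterior precision = 1/σ₀² + n/σ²; posterior mean is the precision-weighted average of μ₀ and x̄.
σ₀² = 120.67² = 14561.2489, σ² = 74.18² = 5502.6724; σ² + n·σ₀² = 5502.6724 + 11·14561.2489 = 165676.4103.
Posterior precision = 1/σ₀² + n/σ² = 1/14561.2489 + 11/5502.6724 = (σ² + n·σ₀²)/(σ₀²σ²) = 165676.4103/(14561.2489·5502.6724); posterior variance σₙ² = σ₀²σ²/(σ² + n·σ₀²) = 14561.2489·5502.6724/165676.4103 = 483.628190.

483.628190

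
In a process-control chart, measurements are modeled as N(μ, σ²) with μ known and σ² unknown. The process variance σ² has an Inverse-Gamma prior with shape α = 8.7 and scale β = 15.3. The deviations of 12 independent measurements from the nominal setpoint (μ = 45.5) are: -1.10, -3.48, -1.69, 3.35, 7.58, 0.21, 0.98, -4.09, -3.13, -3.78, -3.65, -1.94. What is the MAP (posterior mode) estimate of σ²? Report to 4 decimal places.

5.5528

With known mean μ and an Inverse-Gamma(α, β) prior on σ², the Normal likelihood is conjugate: posterior is Inv-Gamma(α + n/2, β + Σ(xᵢ−μ)²/2).
Σ(xᵢ−μ)² = (-1.10)² + (-3.48)² + (-1.69)² + (3.35)² + (7.58)² + (0.21)² + (0.98)² + (-4.09)² + (-3.13)² + (-3.78)² + (-3.65)² + (-1.94)² = 143.7594.
Posterior: Inv-Gamma(8.7 + 12/2, 15.3 + 143.7594/2) = Inv-Gamma(14.70, 87.17970).
Mode = β/(α+1) = 87.17970/15.70 = 5.5528.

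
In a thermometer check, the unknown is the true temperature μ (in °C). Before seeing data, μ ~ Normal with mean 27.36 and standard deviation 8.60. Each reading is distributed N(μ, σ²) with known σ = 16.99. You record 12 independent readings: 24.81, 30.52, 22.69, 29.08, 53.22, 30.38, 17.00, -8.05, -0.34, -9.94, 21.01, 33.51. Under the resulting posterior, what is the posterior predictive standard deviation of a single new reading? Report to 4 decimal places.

For Normal data with known variance σ², a Normal(μ₀, σ₀²) prior on μ is conjugate. Posterior precision = 1/σ₀² + n/σ²; posterior mean is the precision-weighted average of μ₀ and x̄.
σ₀² = 8.60² = 73.96, σ² = 16.99² = 288.6601; σ² + n·σ₀² = 288.6601 + 12·73.96 = 1176.1801.
Posterior precision = 1/σ₀² + n/σ² = 1/73.96 + 12/288.6601 = (σ² + n·σ₀²)/(σ₀²σ²) = 1176.1801/(73.96·288.6601); posterior variance σₙ² = σ₀²σ²/(σ² + n·σ₀²) = 73.96·288.6601/1176.1801 = 18.151388.
Predictive variance for one new observation = σₙ² + σ² = 73.96·288.6601/1176.1801 + 288.6601 = σ²·(σ₀² + 1176.1801)/1176.1801 = 288.6601·1250.1401/1176.1801 = 306.811488; SD = √(288.6601·1250.1401/1176.1801) = 17.5160.

17.5160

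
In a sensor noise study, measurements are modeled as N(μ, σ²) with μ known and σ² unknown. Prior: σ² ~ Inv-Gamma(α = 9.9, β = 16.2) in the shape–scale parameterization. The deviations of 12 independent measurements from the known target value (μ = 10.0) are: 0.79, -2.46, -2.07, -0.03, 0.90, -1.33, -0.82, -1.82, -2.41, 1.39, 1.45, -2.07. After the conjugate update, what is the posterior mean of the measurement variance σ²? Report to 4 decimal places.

With known mean μ and an Inverse-Gamma(α, β) prior on σ², the Normal likelihood is conjugate: posterior is Inv-Gamma(α + n/2, β + Σ(xᵢ−μ)²/2).
Σ(xᵢ−μ)² = (0.79)² + (-2.46)² + (-2.07)² + (-0.03)² + (0.90)² + (-1.33)² + (-0.82)² + (-1.82)² + (-2.41)² + (1.39)² + (1.45)² + (-2.07)² = 31.6528.
Posterior: Inv-Gamma(9.9 + 12/2, 16.2 + 31.6528/2) = Inv-Gamma(15.90, 32.02640).
E[σ²|data] = β/(α−1) = 32.02640/14.90 = 2.1494.

2.1494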